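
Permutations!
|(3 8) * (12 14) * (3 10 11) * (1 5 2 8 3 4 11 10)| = |(1 5 2 8)(4 11)(12 14)| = 4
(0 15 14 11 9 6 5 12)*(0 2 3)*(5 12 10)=(0 15 14 11 9 6 12 2 3)(5 10)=[15, 1, 3, 0, 4, 10, 12, 7, 8, 6, 5, 9, 2, 13, 11, 14]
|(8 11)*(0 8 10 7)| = |(0 8 11 10 7)| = 5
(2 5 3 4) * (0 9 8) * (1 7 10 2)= (0 9 8)(1 7 10 2 5 3 4)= [9, 7, 5, 4, 1, 3, 6, 10, 0, 8, 2]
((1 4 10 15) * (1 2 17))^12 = ((1 4 10 15 2 17))^12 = (17)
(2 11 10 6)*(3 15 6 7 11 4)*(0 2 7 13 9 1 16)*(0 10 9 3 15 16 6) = [2, 6, 4, 16, 15, 5, 7, 11, 8, 1, 13, 9, 12, 3, 14, 0, 10] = (0 2 4 15)(1 6 7 11 9)(3 16 10 13)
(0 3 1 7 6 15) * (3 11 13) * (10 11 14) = (0 14 10 11 13 3 1 7 6 15) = [14, 7, 2, 1, 4, 5, 15, 6, 8, 9, 11, 13, 12, 3, 10, 0]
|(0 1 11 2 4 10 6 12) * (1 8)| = 9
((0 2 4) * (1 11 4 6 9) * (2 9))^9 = ((0 9 1 11 4)(2 6))^9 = (0 4 11 1 9)(2 6)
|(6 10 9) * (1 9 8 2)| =6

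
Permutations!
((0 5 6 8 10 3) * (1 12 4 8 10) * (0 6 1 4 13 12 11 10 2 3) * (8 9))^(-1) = (0 10 11 1 5)(2 6 3)(4 8 9)(12 13)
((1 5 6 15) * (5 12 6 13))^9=((1 12 6 15)(5 13))^9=(1 12 6 15)(5 13)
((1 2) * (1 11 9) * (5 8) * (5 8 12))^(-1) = (1 9 11 2)(5 12)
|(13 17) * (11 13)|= |(11 13 17)|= 3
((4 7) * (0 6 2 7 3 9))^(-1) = ((0 6 2 7 4 3 9))^(-1) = (0 9 3 4 7 2 6)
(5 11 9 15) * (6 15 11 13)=[0, 1, 2, 3, 4, 13, 15, 7, 8, 11, 10, 9, 12, 6, 14, 5]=(5 13 6 15)(9 11)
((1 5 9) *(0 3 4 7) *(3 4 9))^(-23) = ((0 4 7)(1 5 3 9))^(-23) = (0 4 7)(1 5 3 9)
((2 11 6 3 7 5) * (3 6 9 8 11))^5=(2 3 7 5)(8 9 11)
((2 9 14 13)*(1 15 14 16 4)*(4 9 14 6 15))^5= ((1 4)(2 14 13)(6 15)(9 16))^5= (1 4)(2 13 14)(6 15)(9 16)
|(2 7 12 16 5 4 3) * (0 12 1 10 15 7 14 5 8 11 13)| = 60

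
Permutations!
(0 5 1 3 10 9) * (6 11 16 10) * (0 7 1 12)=[5, 3, 2, 6, 4, 12, 11, 1, 8, 7, 9, 16, 0, 13, 14, 15, 10]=(0 5 12)(1 3 6 11 16 10 9 7)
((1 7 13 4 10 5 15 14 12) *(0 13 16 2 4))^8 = (1 14 5 4 16)(2 7 12 15 10)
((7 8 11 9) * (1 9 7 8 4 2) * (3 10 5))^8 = (1 9 8 11 7 4 2)(3 5 10)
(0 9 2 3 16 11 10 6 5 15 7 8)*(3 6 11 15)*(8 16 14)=(0 9 2 6 5 3 14 8)(7 16 15)(10 11)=[9, 1, 6, 14, 4, 3, 5, 16, 0, 2, 11, 10, 12, 13, 8, 7, 15]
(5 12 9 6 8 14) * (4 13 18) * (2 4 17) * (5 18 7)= [0, 1, 4, 3, 13, 12, 8, 5, 14, 6, 10, 11, 9, 7, 18, 15, 16, 2, 17]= (2 4 13 7 5 12 9 6 8 14 18 17)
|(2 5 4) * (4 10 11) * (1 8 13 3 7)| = 5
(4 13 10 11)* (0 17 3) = (0 17 3)(4 13 10 11) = [17, 1, 2, 0, 13, 5, 6, 7, 8, 9, 11, 4, 12, 10, 14, 15, 16, 3]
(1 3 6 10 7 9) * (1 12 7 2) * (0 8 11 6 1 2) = (0 8 11 6 10)(1 3)(7 9 12) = [8, 3, 2, 1, 4, 5, 10, 9, 11, 12, 0, 6, 7]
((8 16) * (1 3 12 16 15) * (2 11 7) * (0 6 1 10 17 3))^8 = (0 1 6)(2 7 11)(3 12 16 8 15 10 17)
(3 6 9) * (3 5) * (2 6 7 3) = (2 6 9 5)(3 7) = [0, 1, 6, 7, 4, 2, 9, 3, 8, 5]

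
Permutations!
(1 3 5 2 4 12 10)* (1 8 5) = [0, 3, 4, 1, 12, 2, 6, 7, 5, 9, 8, 11, 10] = (1 3)(2 4 12 10 8 5)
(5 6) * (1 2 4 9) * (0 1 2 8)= (0 1 8)(2 4 9)(5 6)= [1, 8, 4, 3, 9, 6, 5, 7, 0, 2]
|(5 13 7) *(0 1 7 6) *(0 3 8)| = |(0 1 7 5 13 6 3 8)| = 8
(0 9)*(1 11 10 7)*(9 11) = (0 11 10 7 1 9) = [11, 9, 2, 3, 4, 5, 6, 1, 8, 0, 7, 10]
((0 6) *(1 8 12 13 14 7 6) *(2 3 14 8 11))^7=((0 1 11 2 3 14 7 6)(8 12 13))^7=(0 6 7 14 3 2 11 1)(8 12 13)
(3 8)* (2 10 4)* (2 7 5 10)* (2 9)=(2 9)(3 8)(4 7 5 10)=[0, 1, 9, 8, 7, 10, 6, 5, 3, 2, 4]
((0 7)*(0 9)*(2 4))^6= (9)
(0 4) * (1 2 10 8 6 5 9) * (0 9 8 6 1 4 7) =(0 7)(1 2 10 6 5 8)(4 9) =[7, 2, 10, 3, 9, 8, 5, 0, 1, 4, 6]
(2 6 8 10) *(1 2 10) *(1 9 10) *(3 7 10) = (1 2 6 8 9 3 7 10) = [0, 2, 6, 7, 4, 5, 8, 10, 9, 3, 1]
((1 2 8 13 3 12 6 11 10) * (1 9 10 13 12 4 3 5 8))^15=((1 2)(3 4)(5 8 12 6 11 13)(9 10))^15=(1 2)(3 4)(5 6)(8 11)(9 10)(12 13)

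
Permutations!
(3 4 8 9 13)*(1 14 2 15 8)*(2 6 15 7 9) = (1 14 6 15 8 2 7 9 13 3 4) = [0, 14, 7, 4, 1, 5, 15, 9, 2, 13, 10, 11, 12, 3, 6, 8]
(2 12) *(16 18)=(2 12)(16 18)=[0, 1, 12, 3, 4, 5, 6, 7, 8, 9, 10, 11, 2, 13, 14, 15, 18, 17, 16]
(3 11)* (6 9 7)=[0, 1, 2, 11, 4, 5, 9, 6, 8, 7, 10, 3]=(3 11)(6 9 7)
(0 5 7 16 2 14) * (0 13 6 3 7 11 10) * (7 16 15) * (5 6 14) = [6, 1, 5, 16, 4, 11, 3, 15, 8, 9, 0, 10, 12, 14, 13, 7, 2] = (0 6 3 16 2 5 11 10)(7 15)(13 14)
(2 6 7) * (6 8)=(2 8 6 7)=[0, 1, 8, 3, 4, 5, 7, 2, 6]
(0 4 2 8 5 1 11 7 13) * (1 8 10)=(0 4 2 10 1 11 7 13)(5 8)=[4, 11, 10, 3, 2, 8, 6, 13, 5, 9, 1, 7, 12, 0]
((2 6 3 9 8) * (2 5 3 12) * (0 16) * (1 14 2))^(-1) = ((0 16)(1 14 2 6 12)(3 9 8 5))^(-1) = (0 16)(1 12 6 2 14)(3 5 8 9)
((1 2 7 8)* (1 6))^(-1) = ((1 2 7 8 6))^(-1) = (1 6 8 7 2)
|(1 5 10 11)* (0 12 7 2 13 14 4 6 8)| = 36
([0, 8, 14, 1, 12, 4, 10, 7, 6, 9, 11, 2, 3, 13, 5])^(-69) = [0, 4, 6, 5, 2, 11, 3, 7, 12, 9, 1, 8, 14, 13, 10]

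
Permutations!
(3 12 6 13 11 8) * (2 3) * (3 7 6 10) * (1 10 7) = (1 10 3 12 7 6 13 11 8 2) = [0, 10, 1, 12, 4, 5, 13, 6, 2, 9, 3, 8, 7, 11]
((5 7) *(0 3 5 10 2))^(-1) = (0 2 10 7 5 3)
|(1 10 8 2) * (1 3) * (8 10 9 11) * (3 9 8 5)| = |(1 8 2 9 11 5 3)| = 7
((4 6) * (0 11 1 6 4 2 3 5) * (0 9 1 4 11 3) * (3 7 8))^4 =((0 7 8 3 5 9 1 6 2)(4 11))^4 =(11)(0 5 2 3 6 8 1 7 9)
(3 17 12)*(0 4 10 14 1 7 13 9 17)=(0 4 10 14 1 7 13 9 17 12 3)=[4, 7, 2, 0, 10, 5, 6, 13, 8, 17, 14, 11, 3, 9, 1, 15, 16, 12]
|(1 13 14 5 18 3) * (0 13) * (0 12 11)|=9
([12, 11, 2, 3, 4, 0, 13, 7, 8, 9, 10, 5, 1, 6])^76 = [12, 11, 2, 3, 4, 0, 6, 7, 8, 9, 10, 5, 1, 13]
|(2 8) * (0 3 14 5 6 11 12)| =14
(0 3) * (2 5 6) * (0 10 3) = (2 5 6)(3 10) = [0, 1, 5, 10, 4, 6, 2, 7, 8, 9, 3]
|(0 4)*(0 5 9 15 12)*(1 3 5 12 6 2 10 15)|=12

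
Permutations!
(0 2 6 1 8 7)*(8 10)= (0 2 6 1 10 8 7)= [2, 10, 6, 3, 4, 5, 1, 0, 7, 9, 8]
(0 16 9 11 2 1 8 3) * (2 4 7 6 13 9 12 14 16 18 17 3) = (0 18 17 3)(1 8 2)(4 7 6 13 9 11)(12 14 16) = [18, 8, 1, 0, 7, 5, 13, 6, 2, 11, 10, 4, 14, 9, 16, 15, 12, 3, 17]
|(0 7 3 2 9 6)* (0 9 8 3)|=6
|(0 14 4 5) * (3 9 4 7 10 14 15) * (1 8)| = |(0 15 3 9 4 5)(1 8)(7 10 14)| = 6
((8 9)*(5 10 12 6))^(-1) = ((5 10 12 6)(8 9))^(-1) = (5 6 12 10)(8 9)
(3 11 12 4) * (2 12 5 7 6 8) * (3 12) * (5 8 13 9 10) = (2 3 11 8)(4 12)(5 7 6 13 9 10) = [0, 1, 3, 11, 12, 7, 13, 6, 2, 10, 5, 8, 4, 9]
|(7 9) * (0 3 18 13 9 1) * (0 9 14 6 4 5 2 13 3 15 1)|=30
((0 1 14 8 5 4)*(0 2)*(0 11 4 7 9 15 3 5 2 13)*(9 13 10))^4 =(0 2 9 7 14 4 3)(1 11 15 13 8 10 5)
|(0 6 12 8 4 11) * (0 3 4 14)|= 15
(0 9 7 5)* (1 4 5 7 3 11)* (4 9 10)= (0 10 4 5)(1 9 3 11)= [10, 9, 2, 11, 5, 0, 6, 7, 8, 3, 4, 1]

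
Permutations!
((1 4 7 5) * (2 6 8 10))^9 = (1 4 7 5)(2 6 8 10)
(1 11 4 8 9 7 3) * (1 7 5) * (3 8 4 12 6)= (1 11 12 6 3 7 8 9 5)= [0, 11, 2, 7, 4, 1, 3, 8, 9, 5, 10, 12, 6]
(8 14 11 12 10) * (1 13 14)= (1 13 14 11 12 10 8)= [0, 13, 2, 3, 4, 5, 6, 7, 1, 9, 8, 12, 10, 14, 11]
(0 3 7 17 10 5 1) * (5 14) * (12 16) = (0 3 7 17 10 14 5 1)(12 16) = [3, 0, 2, 7, 4, 1, 6, 17, 8, 9, 14, 11, 16, 13, 5, 15, 12, 10]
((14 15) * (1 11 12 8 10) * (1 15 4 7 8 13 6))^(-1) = (1 6 13 12 11)(4 14 15 10 8 7)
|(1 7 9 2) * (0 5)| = |(0 5)(1 7 9 2)| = 4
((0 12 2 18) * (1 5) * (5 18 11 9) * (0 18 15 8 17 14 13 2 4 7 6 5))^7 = ((18)(0 12 4 7 6 5 1 15 8 17 14 13 2 11 9))^7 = (18)(0 15 9 1 11 5 2 6 13 7 14 4 17 12 8)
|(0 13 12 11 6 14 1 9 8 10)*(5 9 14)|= 18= |(0 13 12 11 6 5 9 8 10)(1 14)|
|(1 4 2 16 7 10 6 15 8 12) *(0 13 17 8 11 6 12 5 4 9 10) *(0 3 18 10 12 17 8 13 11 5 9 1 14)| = 18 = |(0 11 6 15 5 4 2 16 7 3 18 10 17 13 8 9 12 14)|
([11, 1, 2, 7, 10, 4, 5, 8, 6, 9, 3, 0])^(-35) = (0 11)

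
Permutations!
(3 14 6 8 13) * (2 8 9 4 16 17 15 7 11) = (2 8 13 3 14 6 9 4 16 17 15 7 11) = [0, 1, 8, 14, 16, 5, 9, 11, 13, 4, 10, 2, 12, 3, 6, 7, 17, 15]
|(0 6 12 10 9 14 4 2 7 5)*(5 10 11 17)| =|(0 6 12 11 17 5)(2 7 10 9 14 4)| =6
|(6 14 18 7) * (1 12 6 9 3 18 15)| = |(1 12 6 14 15)(3 18 7 9)| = 20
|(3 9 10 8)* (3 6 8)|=6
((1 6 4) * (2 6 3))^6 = (1 3 2 6 4)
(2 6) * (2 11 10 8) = (2 6 11 10 8) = [0, 1, 6, 3, 4, 5, 11, 7, 2, 9, 8, 10]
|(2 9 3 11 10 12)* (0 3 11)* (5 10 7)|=14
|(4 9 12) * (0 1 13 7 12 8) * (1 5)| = |(0 5 1 13 7 12 4 9 8)| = 9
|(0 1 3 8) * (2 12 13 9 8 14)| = |(0 1 3 14 2 12 13 9 8)| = 9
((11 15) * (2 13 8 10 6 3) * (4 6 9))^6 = (15)(2 6 9 8)(3 4 10 13)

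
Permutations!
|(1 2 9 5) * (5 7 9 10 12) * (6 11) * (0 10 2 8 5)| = 6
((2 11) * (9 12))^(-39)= ((2 11)(9 12))^(-39)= (2 11)(9 12)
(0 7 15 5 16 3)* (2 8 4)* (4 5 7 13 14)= (0 13 14 4 2 8 5 16 3)(7 15)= [13, 1, 8, 0, 2, 16, 6, 15, 5, 9, 10, 11, 12, 14, 4, 7, 3]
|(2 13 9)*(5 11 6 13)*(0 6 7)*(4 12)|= |(0 6 13 9 2 5 11 7)(4 12)|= 8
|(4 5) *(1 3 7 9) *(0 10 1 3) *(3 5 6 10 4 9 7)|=|(0 4 6 10 1)(5 9)|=10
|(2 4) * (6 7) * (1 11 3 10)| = 4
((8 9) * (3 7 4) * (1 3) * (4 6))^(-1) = (1 4 6 7 3)(8 9)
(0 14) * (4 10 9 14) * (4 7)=(0 7 4 10 9 14)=[7, 1, 2, 3, 10, 5, 6, 4, 8, 14, 9, 11, 12, 13, 0]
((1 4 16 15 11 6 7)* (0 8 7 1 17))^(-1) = (0 17 7 8)(1 6 11 15 16 4)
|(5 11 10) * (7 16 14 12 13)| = 15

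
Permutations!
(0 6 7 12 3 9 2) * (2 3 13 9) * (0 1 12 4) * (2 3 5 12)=(0 6 7 4)(1 2)(5 12 13 9)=[6, 2, 1, 3, 0, 12, 7, 4, 8, 5, 10, 11, 13, 9]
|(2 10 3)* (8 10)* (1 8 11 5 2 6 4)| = 6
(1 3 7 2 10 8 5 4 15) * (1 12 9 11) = (1 3 7 2 10 8 5 4 15 12 9 11) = [0, 3, 10, 7, 15, 4, 6, 2, 5, 11, 8, 1, 9, 13, 14, 12]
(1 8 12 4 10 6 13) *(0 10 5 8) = (0 10 6 13 1)(4 5 8 12) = [10, 0, 2, 3, 5, 8, 13, 7, 12, 9, 6, 11, 4, 1]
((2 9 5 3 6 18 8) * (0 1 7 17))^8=(2 9 5 3 6 18 8)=((0 1 7 17)(2 9 5 3 6 18 8))^8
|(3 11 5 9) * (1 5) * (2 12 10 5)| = 8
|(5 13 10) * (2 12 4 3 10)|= 7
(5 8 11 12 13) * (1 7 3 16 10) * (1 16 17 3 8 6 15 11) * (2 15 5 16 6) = (1 7 8)(2 15 11 12 13 16 10 6 5)(3 17) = [0, 7, 15, 17, 4, 2, 5, 8, 1, 9, 6, 12, 13, 16, 14, 11, 10, 3]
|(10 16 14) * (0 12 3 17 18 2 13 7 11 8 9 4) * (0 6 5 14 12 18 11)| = |(0 18 2 13 7)(3 17 11 8 9 4 6 5 14 10 16 12)| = 60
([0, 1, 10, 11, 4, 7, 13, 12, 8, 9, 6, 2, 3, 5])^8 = [0, 1, 11, 12, 4, 13, 10, 5, 8, 9, 2, 3, 7, 6]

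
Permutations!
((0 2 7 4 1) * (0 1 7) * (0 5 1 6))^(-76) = (7)(0 6 1 5 2)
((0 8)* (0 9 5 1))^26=(0 8 9 5 1)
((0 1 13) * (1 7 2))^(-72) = (0 1 7 13 2)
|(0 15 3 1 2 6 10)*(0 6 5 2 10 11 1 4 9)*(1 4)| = 18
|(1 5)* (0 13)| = |(0 13)(1 5)| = 2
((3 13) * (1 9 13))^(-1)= ((1 9 13 3))^(-1)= (1 3 13 9)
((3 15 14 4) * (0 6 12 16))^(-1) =(0 16 12 6)(3 4 14 15)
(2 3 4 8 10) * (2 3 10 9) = [0, 1, 10, 4, 8, 5, 6, 7, 9, 2, 3] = (2 10 3 4 8 9)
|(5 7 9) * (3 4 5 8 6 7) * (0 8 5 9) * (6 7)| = |(0 8 7)(3 4 9 5)| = 12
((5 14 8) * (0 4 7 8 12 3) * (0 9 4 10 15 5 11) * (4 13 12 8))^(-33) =(0 15 14 11 10 5 8)(3 12 13 9)(4 7)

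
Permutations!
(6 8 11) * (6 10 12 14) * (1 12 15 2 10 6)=[0, 12, 10, 3, 4, 5, 8, 7, 11, 9, 15, 6, 14, 13, 1, 2]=(1 12 14)(2 10 15)(6 8 11)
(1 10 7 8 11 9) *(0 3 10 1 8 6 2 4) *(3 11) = [11, 1, 4, 10, 0, 5, 2, 6, 3, 8, 7, 9] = (0 11 9 8 3 10 7 6 2 4)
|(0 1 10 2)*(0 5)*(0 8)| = |(0 1 10 2 5 8)| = 6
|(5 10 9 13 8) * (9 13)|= |(5 10 13 8)|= 4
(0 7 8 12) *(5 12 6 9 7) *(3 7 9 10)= (0 5 12)(3 7 8 6 10)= [5, 1, 2, 7, 4, 12, 10, 8, 6, 9, 3, 11, 0]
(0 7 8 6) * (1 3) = (0 7 8 6)(1 3) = [7, 3, 2, 1, 4, 5, 0, 8, 6]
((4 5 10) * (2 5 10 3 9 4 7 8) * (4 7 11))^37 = ((2 5 3 9 7 8)(4 10 11))^37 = (2 5 3 9 7 8)(4 10 11)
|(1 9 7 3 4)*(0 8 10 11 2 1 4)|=9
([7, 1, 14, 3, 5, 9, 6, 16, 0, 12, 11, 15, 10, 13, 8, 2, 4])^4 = [5, 1, 7, 3, 10, 11, 6, 9, 4, 15, 14, 8, 2, 13, 16, 0, 12]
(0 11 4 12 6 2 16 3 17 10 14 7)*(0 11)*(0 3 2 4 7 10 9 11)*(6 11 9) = (0 3 17 6 4 12 11 7)(2 16)(10 14) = [3, 1, 16, 17, 12, 5, 4, 0, 8, 9, 14, 7, 11, 13, 10, 15, 2, 6]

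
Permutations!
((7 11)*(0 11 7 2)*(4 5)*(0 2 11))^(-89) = ((11)(4 5))^(-89) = (11)(4 5)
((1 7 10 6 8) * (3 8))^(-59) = ((1 7 10 6 3 8))^(-59) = (1 7 10 6 3 8)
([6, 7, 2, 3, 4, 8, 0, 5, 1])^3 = [6, 8, 2, 3, 4, 7, 0, 1, 5]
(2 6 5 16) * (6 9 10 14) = (2 9 10 14 6 5 16) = [0, 1, 9, 3, 4, 16, 5, 7, 8, 10, 14, 11, 12, 13, 6, 15, 2]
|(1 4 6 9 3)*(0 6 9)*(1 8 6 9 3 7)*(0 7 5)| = 6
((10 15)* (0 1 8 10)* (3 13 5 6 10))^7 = ((0 1 8 3 13 5 6 10 15))^7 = (0 10 5 3 1 15 6 13 8)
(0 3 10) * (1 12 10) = (0 3 1 12 10) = [3, 12, 2, 1, 4, 5, 6, 7, 8, 9, 0, 11, 10]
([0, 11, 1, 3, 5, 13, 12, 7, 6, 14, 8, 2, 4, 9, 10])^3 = [0, 1, 2, 3, 9, 14, 5, 7, 4, 8, 12, 11, 13, 10, 6]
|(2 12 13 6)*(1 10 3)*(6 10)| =|(1 6 2 12 13 10 3)| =7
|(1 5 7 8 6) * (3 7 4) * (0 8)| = 8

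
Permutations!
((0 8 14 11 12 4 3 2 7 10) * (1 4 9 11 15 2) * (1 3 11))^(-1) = (0 10 7 2 15 14 8)(1 9 12 11 4)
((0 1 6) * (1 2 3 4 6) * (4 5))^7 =(0 2 3 5 4 6)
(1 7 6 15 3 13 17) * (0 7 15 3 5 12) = [7, 15, 2, 13, 4, 12, 3, 6, 8, 9, 10, 11, 0, 17, 14, 5, 16, 1] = (0 7 6 3 13 17 1 15 5 12)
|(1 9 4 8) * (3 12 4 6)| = 7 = |(1 9 6 3 12 4 8)|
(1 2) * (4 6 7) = [0, 2, 1, 3, 6, 5, 7, 4] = (1 2)(4 6 7)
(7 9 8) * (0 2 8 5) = [2, 1, 8, 3, 4, 0, 6, 9, 7, 5] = (0 2 8 7 9 5)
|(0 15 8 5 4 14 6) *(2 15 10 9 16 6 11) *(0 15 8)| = 6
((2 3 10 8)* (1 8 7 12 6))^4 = ((1 8 2 3 10 7 12 6))^4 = (1 10)(2 12)(3 6)(7 8)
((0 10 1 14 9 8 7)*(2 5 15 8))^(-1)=(0 7 8 15 5 2 9 14 1 10)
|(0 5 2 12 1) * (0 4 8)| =|(0 5 2 12 1 4 8)| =7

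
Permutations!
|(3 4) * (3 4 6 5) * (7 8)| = 6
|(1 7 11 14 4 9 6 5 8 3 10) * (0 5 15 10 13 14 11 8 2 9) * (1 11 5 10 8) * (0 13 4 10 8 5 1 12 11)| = 140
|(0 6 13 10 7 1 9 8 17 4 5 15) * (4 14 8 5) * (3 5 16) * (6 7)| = 24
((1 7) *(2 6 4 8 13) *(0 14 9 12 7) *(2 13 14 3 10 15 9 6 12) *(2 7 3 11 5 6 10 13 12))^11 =(0 1 7 9 15 10 14 8 4 6 5 11)(3 12 13)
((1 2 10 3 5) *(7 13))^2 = (13)(1 10 5 2 3)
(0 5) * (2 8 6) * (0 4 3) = [5, 1, 8, 0, 3, 4, 2, 7, 6] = (0 5 4 3)(2 8 6)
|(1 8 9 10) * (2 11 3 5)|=|(1 8 9 10)(2 11 3 5)|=4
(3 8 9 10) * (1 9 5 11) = (1 9 10 3 8 5 11) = [0, 9, 2, 8, 4, 11, 6, 7, 5, 10, 3, 1]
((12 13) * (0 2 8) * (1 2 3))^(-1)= (0 8 2 1 3)(12 13)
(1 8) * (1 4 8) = (4 8) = [0, 1, 2, 3, 8, 5, 6, 7, 4]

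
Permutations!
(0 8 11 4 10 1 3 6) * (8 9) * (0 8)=[9, 3, 2, 6, 10, 5, 8, 7, 11, 0, 1, 4]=(0 9)(1 3 6 8 11 4 10)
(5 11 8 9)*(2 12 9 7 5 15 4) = (2 12 9 15 4)(5 11 8 7) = [0, 1, 12, 3, 2, 11, 6, 5, 7, 15, 10, 8, 9, 13, 14, 4]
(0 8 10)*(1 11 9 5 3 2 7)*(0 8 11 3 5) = [11, 3, 7, 2, 4, 5, 6, 1, 10, 0, 8, 9] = (0 11 9)(1 3 2 7)(8 10)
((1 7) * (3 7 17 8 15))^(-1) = (1 7 3 15 8 17)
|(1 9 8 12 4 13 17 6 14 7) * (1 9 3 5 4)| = |(1 3 5 4 13 17 6 14 7 9 8 12)| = 12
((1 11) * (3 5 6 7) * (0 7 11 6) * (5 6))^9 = ((0 7 3 6 11 1 5))^9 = (0 3 11 5 7 6 1)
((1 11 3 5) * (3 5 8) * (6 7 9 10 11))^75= ((1 6 7 9 10 11 5)(3 8))^75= (1 11 9 6 5 10 7)(3 8)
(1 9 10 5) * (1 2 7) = (1 9 10 5 2 7) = [0, 9, 7, 3, 4, 2, 6, 1, 8, 10, 5]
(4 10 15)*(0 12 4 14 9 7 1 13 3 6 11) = [12, 13, 2, 6, 10, 5, 11, 1, 8, 7, 15, 0, 4, 3, 9, 14] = (0 12 4 10 15 14 9 7 1 13 3 6 11)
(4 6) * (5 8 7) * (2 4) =(2 4 6)(5 8 7) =[0, 1, 4, 3, 6, 8, 2, 5, 7]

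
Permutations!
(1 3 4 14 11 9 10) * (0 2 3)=(0 2 3 4 14 11 9 10 1)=[2, 0, 3, 4, 14, 5, 6, 7, 8, 10, 1, 9, 12, 13, 11]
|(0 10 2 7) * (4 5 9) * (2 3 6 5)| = |(0 10 3 6 5 9 4 2 7)| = 9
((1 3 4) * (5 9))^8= ((1 3 4)(5 9))^8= (9)(1 4 3)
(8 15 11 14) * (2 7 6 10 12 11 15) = (15)(2 7 6 10 12 11 14 8) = [0, 1, 7, 3, 4, 5, 10, 6, 2, 9, 12, 14, 11, 13, 8, 15]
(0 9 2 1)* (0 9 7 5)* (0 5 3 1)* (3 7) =(0 3 1 9 2) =[3, 9, 0, 1, 4, 5, 6, 7, 8, 2]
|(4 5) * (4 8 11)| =4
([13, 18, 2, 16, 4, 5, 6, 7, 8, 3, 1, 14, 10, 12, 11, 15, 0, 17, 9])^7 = (0 3 18 10 13 16 9 1 12)(11 14)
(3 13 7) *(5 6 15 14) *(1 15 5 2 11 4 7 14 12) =(1 15 12)(2 11 4 7 3 13 14)(5 6) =[0, 15, 11, 13, 7, 6, 5, 3, 8, 9, 10, 4, 1, 14, 2, 12]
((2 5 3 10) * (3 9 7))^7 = (2 5 9 7 3 10)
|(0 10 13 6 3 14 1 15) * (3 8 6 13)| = |(0 10 3 14 1 15)(6 8)| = 6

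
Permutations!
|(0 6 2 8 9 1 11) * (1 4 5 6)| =|(0 1 11)(2 8 9 4 5 6)| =6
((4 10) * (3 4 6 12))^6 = ((3 4 10 6 12))^6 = (3 4 10 6 12)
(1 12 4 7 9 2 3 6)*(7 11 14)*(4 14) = (1 12 14 7 9 2 3 6)(4 11) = [0, 12, 3, 6, 11, 5, 1, 9, 8, 2, 10, 4, 14, 13, 7]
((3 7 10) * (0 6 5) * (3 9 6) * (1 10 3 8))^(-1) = ((0 8 1 10 9 6 5)(3 7))^(-1) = (0 5 6 9 10 1 8)(3 7)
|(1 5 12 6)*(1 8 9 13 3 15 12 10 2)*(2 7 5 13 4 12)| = |(1 13 3 15 2)(4 12 6 8 9)(5 10 7)| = 15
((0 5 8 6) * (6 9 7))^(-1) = ((0 5 8 9 7 6))^(-1) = (0 6 7 9 8 5)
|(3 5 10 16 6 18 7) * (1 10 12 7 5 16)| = 14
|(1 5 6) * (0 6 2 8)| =|(0 6 1 5 2 8)| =6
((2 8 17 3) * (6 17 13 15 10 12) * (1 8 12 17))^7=(1 2 10 8 12 17 13 6 3 15)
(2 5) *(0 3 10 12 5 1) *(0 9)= (0 3 10 12 5 2 1 9)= [3, 9, 1, 10, 4, 2, 6, 7, 8, 0, 12, 11, 5]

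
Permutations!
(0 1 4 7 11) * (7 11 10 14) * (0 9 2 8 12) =(0 1 4 11 9 2 8 12)(7 10 14) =[1, 4, 8, 3, 11, 5, 6, 10, 12, 2, 14, 9, 0, 13, 7]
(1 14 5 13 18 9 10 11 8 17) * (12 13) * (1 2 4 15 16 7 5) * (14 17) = (1 17 2 4 15 16 7 5 12 13 18 9 10 11 8 14) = [0, 17, 4, 3, 15, 12, 6, 5, 14, 10, 11, 8, 13, 18, 1, 16, 7, 2, 9]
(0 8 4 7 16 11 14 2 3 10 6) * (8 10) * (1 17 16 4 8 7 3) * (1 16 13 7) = (0 10 6)(1 17 13 7 4 3)(2 16 11 14) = [10, 17, 16, 1, 3, 5, 0, 4, 8, 9, 6, 14, 12, 7, 2, 15, 11, 13]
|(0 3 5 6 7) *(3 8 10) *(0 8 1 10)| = |(0 1 10 3 5 6 7 8)| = 8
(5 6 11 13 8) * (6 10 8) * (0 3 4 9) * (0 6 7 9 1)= (0 3 4 1)(5 10 8)(6 11 13 7 9)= [3, 0, 2, 4, 1, 10, 11, 9, 5, 6, 8, 13, 12, 7]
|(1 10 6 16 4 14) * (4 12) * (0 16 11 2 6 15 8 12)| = 42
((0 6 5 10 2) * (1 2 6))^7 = (0 1 2)(5 10 6)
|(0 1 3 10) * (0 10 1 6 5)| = 6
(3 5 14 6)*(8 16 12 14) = (3 5 8 16 12 14 6) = [0, 1, 2, 5, 4, 8, 3, 7, 16, 9, 10, 11, 14, 13, 6, 15, 12]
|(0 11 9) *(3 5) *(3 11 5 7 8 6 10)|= 20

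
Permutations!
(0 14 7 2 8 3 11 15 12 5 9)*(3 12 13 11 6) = (0 14 7 2 8 12 5 9)(3 6)(11 15 13) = [14, 1, 8, 6, 4, 9, 3, 2, 12, 0, 10, 15, 5, 11, 7, 13]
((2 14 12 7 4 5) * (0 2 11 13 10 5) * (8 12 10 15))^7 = (0 15 14 12 5 4 13 2 8 10 7 11)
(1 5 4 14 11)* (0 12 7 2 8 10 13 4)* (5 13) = (0 12 7 2 8 10 5)(1 13 4 14 11) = [12, 13, 8, 3, 14, 0, 6, 2, 10, 9, 5, 1, 7, 4, 11]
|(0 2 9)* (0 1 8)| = 5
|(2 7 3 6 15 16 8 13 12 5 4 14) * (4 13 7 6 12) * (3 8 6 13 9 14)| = 24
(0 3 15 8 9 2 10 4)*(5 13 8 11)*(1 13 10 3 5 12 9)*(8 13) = [5, 8, 3, 15, 0, 10, 6, 7, 1, 2, 4, 12, 9, 13, 14, 11] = (0 5 10 4)(1 8)(2 3 15 11 12 9)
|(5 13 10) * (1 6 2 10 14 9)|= |(1 6 2 10 5 13 14 9)|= 8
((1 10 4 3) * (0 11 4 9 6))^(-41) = (0 6 9 10 1 3 4 11)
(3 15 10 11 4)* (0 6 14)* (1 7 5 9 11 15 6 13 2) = (0 13 2 1 7 5 9 11 4 3 6 14)(10 15) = [13, 7, 1, 6, 3, 9, 14, 5, 8, 11, 15, 4, 12, 2, 0, 10]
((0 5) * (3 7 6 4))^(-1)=(0 5)(3 4 6 7)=((0 5)(3 7 6 4))^(-1)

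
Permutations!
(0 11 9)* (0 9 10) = [11, 1, 2, 3, 4, 5, 6, 7, 8, 9, 0, 10] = (0 11 10)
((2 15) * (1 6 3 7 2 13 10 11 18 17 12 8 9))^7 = ((1 6 3 7 2 15 13 10 11 18 17 12 8 9))^7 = (1 10)(2 12)(3 18)(6 11)(7 17)(8 15)(9 13)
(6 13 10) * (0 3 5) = [3, 1, 2, 5, 4, 0, 13, 7, 8, 9, 6, 11, 12, 10] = (0 3 5)(6 13 10)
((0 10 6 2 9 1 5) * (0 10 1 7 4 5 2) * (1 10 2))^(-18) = (10)(2 7 5 9 4) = ((0 10 6)(2 9 7 4 5))^(-18)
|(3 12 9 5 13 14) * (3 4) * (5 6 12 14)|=6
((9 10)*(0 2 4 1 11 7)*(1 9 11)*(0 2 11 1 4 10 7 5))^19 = (0 11 5)(1 4 9 7 2 10)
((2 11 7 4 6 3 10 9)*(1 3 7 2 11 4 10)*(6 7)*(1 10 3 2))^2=(1 4 3 9)(2 7 10 11)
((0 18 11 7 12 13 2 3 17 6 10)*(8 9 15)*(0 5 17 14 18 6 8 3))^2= (0 10 17 9 3 18 7 13)(2 6 5 8 15 14 11 12)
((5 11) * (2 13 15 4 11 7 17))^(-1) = ((2 13 15 4 11 5 7 17))^(-1) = (2 17 7 5 11 4 15 13)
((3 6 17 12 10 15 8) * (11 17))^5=((3 6 11 17 12 10 15 8))^5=(3 10 11 8 12 6 15 17)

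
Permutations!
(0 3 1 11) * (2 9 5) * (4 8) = (0 3 1 11)(2 9 5)(4 8) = [3, 11, 9, 1, 8, 2, 6, 7, 4, 5, 10, 0]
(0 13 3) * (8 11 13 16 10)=(0 16 10 8 11 13 3)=[16, 1, 2, 0, 4, 5, 6, 7, 11, 9, 8, 13, 12, 3, 14, 15, 10]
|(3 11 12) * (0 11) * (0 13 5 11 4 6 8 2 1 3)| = 11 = |(0 4 6 8 2 1 3 13 5 11 12)|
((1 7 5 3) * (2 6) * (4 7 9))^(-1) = (1 3 5 7 4 9)(2 6)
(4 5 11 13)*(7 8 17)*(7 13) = (4 5 11 7 8 17 13) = [0, 1, 2, 3, 5, 11, 6, 8, 17, 9, 10, 7, 12, 4, 14, 15, 16, 13]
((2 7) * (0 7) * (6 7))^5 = (0 6 7 2)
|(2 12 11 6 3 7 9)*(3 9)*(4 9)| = |(2 12 11 6 4 9)(3 7)| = 6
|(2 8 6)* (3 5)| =|(2 8 6)(3 5)| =6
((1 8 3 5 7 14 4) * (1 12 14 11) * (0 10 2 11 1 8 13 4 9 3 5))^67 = (0 14 13 5 2 3 12 1 8 10 9 4 7 11)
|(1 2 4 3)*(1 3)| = |(1 2 4)| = 3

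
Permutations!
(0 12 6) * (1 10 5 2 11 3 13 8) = (0 12 6)(1 10 5 2 11 3 13 8) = [12, 10, 11, 13, 4, 2, 0, 7, 1, 9, 5, 3, 6, 8]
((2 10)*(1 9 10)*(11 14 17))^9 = (17)(1 9 10 2)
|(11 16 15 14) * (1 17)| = |(1 17)(11 16 15 14)| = 4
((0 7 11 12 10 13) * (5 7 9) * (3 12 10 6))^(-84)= (13)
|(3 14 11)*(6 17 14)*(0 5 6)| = 7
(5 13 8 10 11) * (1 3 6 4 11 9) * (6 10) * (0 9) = (0 9 1 3 10)(4 11 5 13 8 6) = [9, 3, 2, 10, 11, 13, 4, 7, 6, 1, 0, 5, 12, 8]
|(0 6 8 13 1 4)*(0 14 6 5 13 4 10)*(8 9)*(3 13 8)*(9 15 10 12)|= 40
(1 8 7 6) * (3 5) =[0, 8, 2, 5, 4, 3, 1, 6, 7] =(1 8 7 6)(3 5)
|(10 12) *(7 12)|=3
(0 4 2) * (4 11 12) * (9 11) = (0 9 11 12 4 2) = [9, 1, 0, 3, 2, 5, 6, 7, 8, 11, 10, 12, 4]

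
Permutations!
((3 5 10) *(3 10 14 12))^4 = ((3 5 14 12))^4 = (14)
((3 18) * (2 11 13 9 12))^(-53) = ((2 11 13 9 12)(3 18))^(-53) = (2 13 12 11 9)(3 18)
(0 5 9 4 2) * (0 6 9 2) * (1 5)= (0 1 5 2 6 9 4)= [1, 5, 6, 3, 0, 2, 9, 7, 8, 4]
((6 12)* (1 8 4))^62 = (12)(1 4 8)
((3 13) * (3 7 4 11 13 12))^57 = (3 12)(4 11 13 7)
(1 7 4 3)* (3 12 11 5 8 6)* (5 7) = (1 5 8 6 3)(4 12 11 7) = [0, 5, 2, 1, 12, 8, 3, 4, 6, 9, 10, 7, 11]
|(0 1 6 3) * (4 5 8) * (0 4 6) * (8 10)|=6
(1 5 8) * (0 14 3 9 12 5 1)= (0 14 3 9 12 5 8)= [14, 1, 2, 9, 4, 8, 6, 7, 0, 12, 10, 11, 5, 13, 3]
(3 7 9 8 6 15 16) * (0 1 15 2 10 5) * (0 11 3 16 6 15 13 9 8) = (16)(0 1 13 9)(2 10 5 11 3 7 8 15 6) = [1, 13, 10, 7, 4, 11, 2, 8, 15, 0, 5, 3, 12, 9, 14, 6, 16]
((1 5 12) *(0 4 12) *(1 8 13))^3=(0 8 5 12 1 4 13)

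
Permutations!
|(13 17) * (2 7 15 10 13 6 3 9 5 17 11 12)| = 35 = |(2 7 15 10 13 11 12)(3 9 5 17 6)|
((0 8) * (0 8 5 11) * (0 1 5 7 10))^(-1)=(0 10 7)(1 11 5)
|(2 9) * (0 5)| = |(0 5)(2 9)| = 2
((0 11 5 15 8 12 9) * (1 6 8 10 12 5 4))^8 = ((0 11 4 1 6 8 5 15 10 12 9))^8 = (0 10 8 4 9 15 6 11 12 5 1)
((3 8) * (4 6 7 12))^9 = (3 8)(4 6 7 12) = ((3 8)(4 6 7 12))^9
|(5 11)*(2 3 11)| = 4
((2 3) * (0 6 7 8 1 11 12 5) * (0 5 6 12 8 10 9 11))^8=(0 1 8 11 9 10 7 6 12)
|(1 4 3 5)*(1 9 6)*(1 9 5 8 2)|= 10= |(1 4 3 8 2)(6 9)|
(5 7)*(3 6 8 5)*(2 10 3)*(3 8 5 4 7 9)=(2 10 8 4 7)(3 6 5 9)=[0, 1, 10, 6, 7, 9, 5, 2, 4, 3, 8]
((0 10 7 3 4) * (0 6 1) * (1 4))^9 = ((0 10 7 3 1)(4 6))^9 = (0 1 3 7 10)(4 6)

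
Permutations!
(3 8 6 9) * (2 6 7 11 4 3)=(2 6 9)(3 8 7 11 4)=[0, 1, 6, 8, 3, 5, 9, 11, 7, 2, 10, 4]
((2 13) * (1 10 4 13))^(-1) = (1 2 13 4 10)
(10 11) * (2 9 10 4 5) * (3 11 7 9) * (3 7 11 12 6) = (2 7 9 10 11 4 5)(3 12 6) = [0, 1, 7, 12, 5, 2, 3, 9, 8, 10, 11, 4, 6]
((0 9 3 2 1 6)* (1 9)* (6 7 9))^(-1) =(0 6 2 3 9 7 1)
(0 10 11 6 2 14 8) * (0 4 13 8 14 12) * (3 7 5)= (14)(0 10 11 6 2 12)(3 7 5)(4 13 8)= [10, 1, 12, 7, 13, 3, 2, 5, 4, 9, 11, 6, 0, 8, 14]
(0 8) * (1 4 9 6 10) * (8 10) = (0 10 1 4 9 6 8) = [10, 4, 2, 3, 9, 5, 8, 7, 0, 6, 1]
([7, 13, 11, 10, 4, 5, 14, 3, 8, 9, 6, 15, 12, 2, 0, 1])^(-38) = [6, 2, 15, 0, 4, 5, 3, 14, 8, 9, 7, 1, 12, 11, 10, 13]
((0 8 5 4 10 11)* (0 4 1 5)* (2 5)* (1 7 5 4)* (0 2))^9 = (0 2 10 1 8 4 11)(5 7)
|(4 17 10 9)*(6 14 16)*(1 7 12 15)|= |(1 7 12 15)(4 17 10 9)(6 14 16)|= 12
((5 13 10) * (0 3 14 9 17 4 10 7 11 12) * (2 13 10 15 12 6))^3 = (0 9 15 3 17 12 14 4)(2 11 13 6 7)(5 10)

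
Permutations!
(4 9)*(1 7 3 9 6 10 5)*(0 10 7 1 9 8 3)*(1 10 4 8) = (0 4 6 7)(1 10 5 9 8 3) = [4, 10, 2, 1, 6, 9, 7, 0, 3, 8, 5]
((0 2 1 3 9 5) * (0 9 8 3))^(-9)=(3 8)(5 9)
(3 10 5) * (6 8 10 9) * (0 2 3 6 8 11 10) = (0 2 3 9 8)(5 6 11 10) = [2, 1, 3, 9, 4, 6, 11, 7, 0, 8, 5, 10]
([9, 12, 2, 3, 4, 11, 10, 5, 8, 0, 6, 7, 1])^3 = [9, 12, 2, 3, 4, 5, 10, 7, 8, 0, 6, 11, 1]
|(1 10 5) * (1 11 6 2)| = |(1 10 5 11 6 2)| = 6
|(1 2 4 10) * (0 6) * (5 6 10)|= |(0 10 1 2 4 5 6)|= 7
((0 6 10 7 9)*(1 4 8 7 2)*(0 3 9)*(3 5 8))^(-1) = ((0 6 10 2 1 4 3 9 5 8 7))^(-1) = (0 7 8 5 9 3 4 1 2 10 6)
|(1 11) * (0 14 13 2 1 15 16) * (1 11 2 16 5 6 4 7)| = 8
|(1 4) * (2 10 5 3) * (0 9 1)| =|(0 9 1 4)(2 10 5 3)| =4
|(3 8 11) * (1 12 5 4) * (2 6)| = |(1 12 5 4)(2 6)(3 8 11)| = 12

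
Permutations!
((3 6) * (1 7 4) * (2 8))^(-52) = ((1 7 4)(2 8)(3 6))^(-52) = (8)(1 4 7)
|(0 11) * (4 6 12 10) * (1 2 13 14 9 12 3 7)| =22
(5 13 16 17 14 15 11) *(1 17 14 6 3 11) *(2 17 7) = (1 7 2 17 6 3 11 5 13 16 14 15) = [0, 7, 17, 11, 4, 13, 3, 2, 8, 9, 10, 5, 12, 16, 15, 1, 14, 6]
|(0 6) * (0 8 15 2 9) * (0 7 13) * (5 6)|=9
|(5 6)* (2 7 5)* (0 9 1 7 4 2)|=|(0 9 1 7 5 6)(2 4)|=6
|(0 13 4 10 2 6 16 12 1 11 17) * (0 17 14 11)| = 18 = |(17)(0 13 4 10 2 6 16 12 1)(11 14)|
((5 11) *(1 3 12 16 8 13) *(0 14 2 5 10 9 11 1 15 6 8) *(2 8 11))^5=(0 6 5)(1 14 11)(2 16 15)(3 8 10)(9 12 13)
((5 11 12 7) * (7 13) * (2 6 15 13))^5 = (2 5 15 12 7 6 11 13)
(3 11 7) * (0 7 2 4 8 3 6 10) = (0 7 6 10)(2 4 8 3 11) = [7, 1, 4, 11, 8, 5, 10, 6, 3, 9, 0, 2]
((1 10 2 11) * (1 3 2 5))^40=((1 10 5)(2 11 3))^40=(1 10 5)(2 11 3)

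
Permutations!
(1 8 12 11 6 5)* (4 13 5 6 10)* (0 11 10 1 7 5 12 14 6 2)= (0 11 1 8 14 6 2)(4 13 12 10)(5 7)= [11, 8, 0, 3, 13, 7, 2, 5, 14, 9, 4, 1, 10, 12, 6]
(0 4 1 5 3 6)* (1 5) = (0 4 5 3 6) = [4, 1, 2, 6, 5, 3, 0]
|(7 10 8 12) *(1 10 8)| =|(1 10)(7 8 12)| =6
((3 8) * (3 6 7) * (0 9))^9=(0 9)(3 8 6 7)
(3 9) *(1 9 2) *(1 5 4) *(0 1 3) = (0 1 9)(2 5 4 3) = [1, 9, 5, 2, 3, 4, 6, 7, 8, 0]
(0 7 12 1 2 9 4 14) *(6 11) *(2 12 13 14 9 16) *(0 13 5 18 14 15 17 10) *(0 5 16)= (0 7 16 2)(1 12)(4 9)(5 18 14 13 15 17 10)(6 11)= [7, 12, 0, 3, 9, 18, 11, 16, 8, 4, 5, 6, 1, 15, 13, 17, 2, 10, 14]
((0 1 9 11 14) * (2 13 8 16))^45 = ((0 1 9 11 14)(2 13 8 16))^45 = (2 13 8 16)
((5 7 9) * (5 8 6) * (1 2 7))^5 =((1 2 7 9 8 6 5))^5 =(1 6 9 2 5 8 7)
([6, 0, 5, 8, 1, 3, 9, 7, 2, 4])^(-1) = [1, 4, 8, 5, 9, 2, 0, 7, 3, 6]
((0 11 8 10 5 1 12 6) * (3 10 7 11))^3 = (0 5 6 10 12 3 1)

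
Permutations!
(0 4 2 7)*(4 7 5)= (0 7)(2 5 4)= [7, 1, 5, 3, 2, 4, 6, 0]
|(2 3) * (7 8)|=|(2 3)(7 8)|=2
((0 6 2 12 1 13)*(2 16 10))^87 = ((0 6 16 10 2 12 1 13))^87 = (0 13 1 12 2 10 16 6)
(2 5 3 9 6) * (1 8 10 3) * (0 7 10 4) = (0 7 10 3 9 6 2 5 1 8 4) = [7, 8, 5, 9, 0, 1, 2, 10, 4, 6, 3]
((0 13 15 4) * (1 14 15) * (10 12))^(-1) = (0 4 15 14 1 13)(10 12)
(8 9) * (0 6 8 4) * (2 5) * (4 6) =(0 4)(2 5)(6 8 9) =[4, 1, 5, 3, 0, 2, 8, 7, 9, 6]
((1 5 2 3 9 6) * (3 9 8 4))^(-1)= ((1 5 2 9 6)(3 8 4))^(-1)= (1 6 9 2 5)(3 4 8)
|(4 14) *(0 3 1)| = 6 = |(0 3 1)(4 14)|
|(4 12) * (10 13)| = 2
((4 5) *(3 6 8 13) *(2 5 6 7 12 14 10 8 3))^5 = (2 7 13 3 8 6 10 4 14 5 12) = ((2 5 4 6 3 7 12 14 10 8 13))^5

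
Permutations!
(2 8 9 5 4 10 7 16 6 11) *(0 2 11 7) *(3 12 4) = (0 2 8 9 5 3 12 4 10)(6 7 16) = [2, 1, 8, 12, 10, 3, 7, 16, 9, 5, 0, 11, 4, 13, 14, 15, 6]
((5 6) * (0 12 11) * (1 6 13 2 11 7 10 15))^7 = ((0 12 7 10 15 1 6 5 13 2 11))^7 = (0 5 10 11 6 7 2 1 12 13 15)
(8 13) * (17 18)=[0, 1, 2, 3, 4, 5, 6, 7, 13, 9, 10, 11, 12, 8, 14, 15, 16, 18, 17]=(8 13)(17 18)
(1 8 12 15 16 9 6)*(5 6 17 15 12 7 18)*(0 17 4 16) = (0 17 15)(1 8 7 18 5 6)(4 16 9) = [17, 8, 2, 3, 16, 6, 1, 18, 7, 4, 10, 11, 12, 13, 14, 0, 9, 15, 5]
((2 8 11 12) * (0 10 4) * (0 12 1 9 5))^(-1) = ((0 10 4 12 2 8 11 1 9 5))^(-1) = (0 5 9 1 11 8 2 12 4 10)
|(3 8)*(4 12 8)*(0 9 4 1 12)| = 12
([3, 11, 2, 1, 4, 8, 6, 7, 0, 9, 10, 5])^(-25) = [8, 3, 2, 0, 4, 11, 6, 7, 5, 9, 10, 1]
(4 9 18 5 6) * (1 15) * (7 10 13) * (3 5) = (1 15)(3 5 6 4 9 18)(7 10 13) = [0, 15, 2, 5, 9, 6, 4, 10, 8, 18, 13, 11, 12, 7, 14, 1, 16, 17, 3]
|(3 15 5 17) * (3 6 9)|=6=|(3 15 5 17 6 9)|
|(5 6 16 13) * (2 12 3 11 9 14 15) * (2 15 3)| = 4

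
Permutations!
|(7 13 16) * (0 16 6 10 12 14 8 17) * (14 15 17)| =|(0 16 7 13 6 10 12 15 17)(8 14)| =18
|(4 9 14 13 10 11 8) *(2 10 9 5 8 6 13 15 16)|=9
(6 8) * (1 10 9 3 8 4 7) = (1 10 9 3 8 6 4 7) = [0, 10, 2, 8, 7, 5, 4, 1, 6, 3, 9]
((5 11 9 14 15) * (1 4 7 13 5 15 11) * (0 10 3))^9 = ((15)(0 10 3)(1 4 7 13 5)(9 14 11))^9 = (15)(1 5 13 7 4)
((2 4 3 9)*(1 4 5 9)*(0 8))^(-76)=((0 8)(1 4 3)(2 5 9))^(-76)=(1 3 4)(2 9 5)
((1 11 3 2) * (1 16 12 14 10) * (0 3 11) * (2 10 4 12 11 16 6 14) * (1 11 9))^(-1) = (0 1 9 16 11 10 3)(2 12 4 14 6)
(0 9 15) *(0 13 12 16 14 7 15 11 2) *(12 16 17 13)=(0 9 11 2)(7 15 12 17 13 16 14)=[9, 1, 0, 3, 4, 5, 6, 15, 8, 11, 10, 2, 17, 16, 7, 12, 14, 13]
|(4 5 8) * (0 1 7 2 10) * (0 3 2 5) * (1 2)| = |(0 2 10 3 1 7 5 8 4)| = 9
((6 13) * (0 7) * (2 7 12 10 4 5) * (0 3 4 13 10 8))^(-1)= (0 8 12)(2 5 4 3 7)(6 13 10)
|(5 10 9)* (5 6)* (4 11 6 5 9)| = |(4 11 6 9 5 10)| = 6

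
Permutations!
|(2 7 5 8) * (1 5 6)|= 6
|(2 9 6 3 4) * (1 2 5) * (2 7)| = 8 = |(1 7 2 9 6 3 4 5)|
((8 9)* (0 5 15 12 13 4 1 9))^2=((0 5 15 12 13 4 1 9 8))^2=(0 15 13 1 8 5 12 4 9)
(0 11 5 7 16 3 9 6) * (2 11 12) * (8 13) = (0 12 2 11 5 7 16 3 9 6)(8 13) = [12, 1, 11, 9, 4, 7, 0, 16, 13, 6, 10, 5, 2, 8, 14, 15, 3]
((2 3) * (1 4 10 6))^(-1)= ((1 4 10 6)(2 3))^(-1)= (1 6 10 4)(2 3)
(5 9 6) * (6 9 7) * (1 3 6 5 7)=(9)(1 3 6 7 5)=[0, 3, 2, 6, 4, 1, 7, 5, 8, 9]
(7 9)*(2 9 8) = [0, 1, 9, 3, 4, 5, 6, 8, 2, 7] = (2 9 7 8)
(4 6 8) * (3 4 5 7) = (3 4 6 8 5 7) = [0, 1, 2, 4, 6, 7, 8, 3, 5]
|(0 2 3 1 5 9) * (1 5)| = 5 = |(0 2 3 5 9)|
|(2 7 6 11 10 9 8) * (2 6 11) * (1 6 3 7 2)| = |(1 6)(3 7 11 10 9 8)| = 6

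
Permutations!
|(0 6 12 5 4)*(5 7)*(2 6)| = 7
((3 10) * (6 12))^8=(12)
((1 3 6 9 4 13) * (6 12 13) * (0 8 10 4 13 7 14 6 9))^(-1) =(0 6 14 7 12 3 1 13 9 4 10 8)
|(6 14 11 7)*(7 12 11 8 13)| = |(6 14 8 13 7)(11 12)| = 10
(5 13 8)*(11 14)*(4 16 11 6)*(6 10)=(4 16 11 14 10 6)(5 13 8)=[0, 1, 2, 3, 16, 13, 4, 7, 5, 9, 6, 14, 12, 8, 10, 15, 11]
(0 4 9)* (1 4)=(0 1 4 9)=[1, 4, 2, 3, 9, 5, 6, 7, 8, 0]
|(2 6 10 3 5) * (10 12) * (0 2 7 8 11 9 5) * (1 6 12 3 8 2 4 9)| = |(0 4 9 5 7 2 12 10 8 11 1 6 3)| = 13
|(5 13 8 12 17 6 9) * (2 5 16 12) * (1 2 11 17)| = |(1 2 5 13 8 11 17 6 9 16 12)| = 11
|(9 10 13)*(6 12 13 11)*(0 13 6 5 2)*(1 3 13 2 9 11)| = 14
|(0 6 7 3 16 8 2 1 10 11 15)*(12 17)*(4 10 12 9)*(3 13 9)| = 63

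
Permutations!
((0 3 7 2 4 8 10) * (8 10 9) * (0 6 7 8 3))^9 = (2 7 6 10 4)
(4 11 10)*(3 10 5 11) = (3 10 4)(5 11) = [0, 1, 2, 10, 3, 11, 6, 7, 8, 9, 4, 5]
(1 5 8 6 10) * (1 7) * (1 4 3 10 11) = [0, 5, 2, 10, 3, 8, 11, 4, 6, 9, 7, 1] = (1 5 8 6 11)(3 10 7 4)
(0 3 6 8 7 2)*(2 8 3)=(0 2)(3 6)(7 8)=[2, 1, 0, 6, 4, 5, 3, 8, 7]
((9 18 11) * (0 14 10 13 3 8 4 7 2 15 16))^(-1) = ((0 14 10 13 3 8 4 7 2 15 16)(9 18 11))^(-1) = (0 16 15 2 7 4 8 3 13 10 14)(9 11 18)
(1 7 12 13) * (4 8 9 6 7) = (1 4 8 9 6 7 12 13) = [0, 4, 2, 3, 8, 5, 7, 12, 9, 6, 10, 11, 13, 1]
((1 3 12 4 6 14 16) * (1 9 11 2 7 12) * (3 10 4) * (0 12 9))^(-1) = ((0 12 3 1 10 4 6 14 16)(2 7 9 11))^(-1) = (0 16 14 6 4 10 1 3 12)(2 11 9 7)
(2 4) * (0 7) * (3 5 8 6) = (0 7)(2 4)(3 5 8 6) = [7, 1, 4, 5, 2, 8, 3, 0, 6]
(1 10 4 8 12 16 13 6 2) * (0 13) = (0 13 6 2 1 10 4 8 12 16) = [13, 10, 1, 3, 8, 5, 2, 7, 12, 9, 4, 11, 16, 6, 14, 15, 0]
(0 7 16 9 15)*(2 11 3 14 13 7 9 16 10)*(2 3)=(16)(0 9 15)(2 11)(3 14 13 7 10)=[9, 1, 11, 14, 4, 5, 6, 10, 8, 15, 3, 2, 12, 7, 13, 0, 16]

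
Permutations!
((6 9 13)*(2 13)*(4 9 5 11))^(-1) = ((2 13 6 5 11 4 9))^(-1) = (2 9 4 11 5 6 13)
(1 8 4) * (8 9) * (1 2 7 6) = (1 9 8 4 2 7 6) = [0, 9, 7, 3, 2, 5, 1, 6, 4, 8]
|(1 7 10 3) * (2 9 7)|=6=|(1 2 9 7 10 3)|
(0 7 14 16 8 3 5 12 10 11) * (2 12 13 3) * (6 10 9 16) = (0 7 14 6 10 11)(2 12 9 16 8)(3 5 13) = [7, 1, 12, 5, 4, 13, 10, 14, 2, 16, 11, 0, 9, 3, 6, 15, 8]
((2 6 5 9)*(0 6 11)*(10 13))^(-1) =(0 11 2 9 5 6)(10 13)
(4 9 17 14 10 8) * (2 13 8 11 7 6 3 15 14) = (2 13 8 4 9 17)(3 15 14 10 11 7 6) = [0, 1, 13, 15, 9, 5, 3, 6, 4, 17, 11, 7, 12, 8, 10, 14, 16, 2]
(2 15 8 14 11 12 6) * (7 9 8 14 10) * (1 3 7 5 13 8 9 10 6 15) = [0, 3, 1, 7, 4, 13, 2, 10, 6, 9, 5, 12, 15, 8, 11, 14] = (1 3 7 10 5 13 8 6 2)(11 12 15 14)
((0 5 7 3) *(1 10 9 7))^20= (0 3 7 9 10 1 5)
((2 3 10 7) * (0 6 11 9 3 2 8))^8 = ((0 6 11 9 3 10 7 8))^8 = (11)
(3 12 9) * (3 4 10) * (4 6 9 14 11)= (3 12 14 11 4 10)(6 9)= [0, 1, 2, 12, 10, 5, 9, 7, 8, 6, 3, 4, 14, 13, 11]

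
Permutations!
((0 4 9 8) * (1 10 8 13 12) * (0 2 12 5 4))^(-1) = (1 12 2 8 10)(4 5 13 9)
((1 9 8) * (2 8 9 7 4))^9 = (9)(1 8 2 4 7)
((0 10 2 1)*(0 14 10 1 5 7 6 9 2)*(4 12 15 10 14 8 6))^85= (0 1 8 6 9 2 5 7 4 12 15 10)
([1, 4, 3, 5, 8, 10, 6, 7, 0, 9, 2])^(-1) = [8, 0, 10, 2, 1, 3, 6, 7, 4, 9, 5]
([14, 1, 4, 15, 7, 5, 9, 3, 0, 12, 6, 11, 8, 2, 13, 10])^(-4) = (0 6 7 14 9 3 13 12 15 2 8 10 4)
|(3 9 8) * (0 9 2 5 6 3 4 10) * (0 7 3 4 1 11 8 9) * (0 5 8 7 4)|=6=|(0 5 6)(1 11 7 3 2 8)(4 10)|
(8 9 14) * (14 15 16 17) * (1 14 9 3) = (1 14 8 3)(9 15 16 17) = [0, 14, 2, 1, 4, 5, 6, 7, 3, 15, 10, 11, 12, 13, 8, 16, 17, 9]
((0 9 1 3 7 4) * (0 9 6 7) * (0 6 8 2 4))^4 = ((0 8 2 4 9 1 3 6 7))^4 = (0 9 7 4 6 2 3 8 1)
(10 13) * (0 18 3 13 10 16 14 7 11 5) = (0 18 3 13 16 14 7 11 5) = [18, 1, 2, 13, 4, 0, 6, 11, 8, 9, 10, 5, 12, 16, 7, 15, 14, 17, 3]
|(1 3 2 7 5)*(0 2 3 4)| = |(0 2 7 5 1 4)| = 6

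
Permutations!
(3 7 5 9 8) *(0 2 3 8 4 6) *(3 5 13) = (0 2 5 9 4 6)(3 7 13) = [2, 1, 5, 7, 6, 9, 0, 13, 8, 4, 10, 11, 12, 3]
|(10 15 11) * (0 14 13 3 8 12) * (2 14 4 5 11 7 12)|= 40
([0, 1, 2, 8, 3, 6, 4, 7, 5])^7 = (3 5 4 8 6)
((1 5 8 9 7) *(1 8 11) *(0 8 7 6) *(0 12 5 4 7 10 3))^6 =((0 8 9 6 12 5 11 1 4 7 10 3))^6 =(0 11)(1 8)(3 5)(4 9)(6 7)(10 12)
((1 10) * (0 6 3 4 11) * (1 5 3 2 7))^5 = (0 10)(1 11)(2 3)(4 7)(5 6)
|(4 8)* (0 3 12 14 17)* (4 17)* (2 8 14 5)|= 14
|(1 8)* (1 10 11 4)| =5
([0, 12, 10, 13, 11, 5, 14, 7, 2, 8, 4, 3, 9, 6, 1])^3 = (1 8 4 13)(2 11 6 12)(3 14 9 10)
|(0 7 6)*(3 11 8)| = |(0 7 6)(3 11 8)| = 3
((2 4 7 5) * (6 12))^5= (2 4 7 5)(6 12)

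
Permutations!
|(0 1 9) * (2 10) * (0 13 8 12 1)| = |(1 9 13 8 12)(2 10)| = 10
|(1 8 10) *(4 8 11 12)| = |(1 11 12 4 8 10)| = 6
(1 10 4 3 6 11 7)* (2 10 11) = (1 11 7)(2 10 4 3 6) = [0, 11, 10, 6, 3, 5, 2, 1, 8, 9, 4, 7]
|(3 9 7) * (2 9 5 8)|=|(2 9 7 3 5 8)|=6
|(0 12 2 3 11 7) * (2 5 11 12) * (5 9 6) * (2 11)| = 6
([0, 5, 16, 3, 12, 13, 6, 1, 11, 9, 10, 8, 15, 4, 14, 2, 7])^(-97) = (1 13 12 2 7 5 4 15 16)(8 11)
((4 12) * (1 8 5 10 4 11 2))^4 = (1 4)(2 10)(5 11)(8 12) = ((1 8 5 10 4 12 11 2))^4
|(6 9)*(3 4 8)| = 6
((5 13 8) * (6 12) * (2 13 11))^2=(2 8 11 13 5)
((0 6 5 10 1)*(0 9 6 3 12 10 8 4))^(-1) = ((0 3 12 10 1 9 6 5 8 4))^(-1) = (0 4 8 5 6 9 1 10 12 3)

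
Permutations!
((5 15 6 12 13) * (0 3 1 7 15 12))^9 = (0 7)(1 6)(3 15)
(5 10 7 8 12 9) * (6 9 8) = (5 10 7 6 9)(8 12) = [0, 1, 2, 3, 4, 10, 9, 6, 12, 5, 7, 11, 8]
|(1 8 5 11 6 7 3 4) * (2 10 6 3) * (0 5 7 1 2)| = |(0 5 11 3 4 2 10 6 1 8 7)| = 11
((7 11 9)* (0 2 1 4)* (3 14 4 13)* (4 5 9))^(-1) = (0 4 11 7 9 5 14 3 13 1 2)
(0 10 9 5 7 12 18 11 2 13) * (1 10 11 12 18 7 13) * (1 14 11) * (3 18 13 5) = (0 1 10 9 3 18 12 7 13)(2 14 11) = [1, 10, 14, 18, 4, 5, 6, 13, 8, 3, 9, 2, 7, 0, 11, 15, 16, 17, 12]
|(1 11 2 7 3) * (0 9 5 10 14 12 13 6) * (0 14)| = 20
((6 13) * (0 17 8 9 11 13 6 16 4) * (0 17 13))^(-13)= ((0 13 16 4 17 8 9 11))^(-13)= (0 4 9 13 17 11 16 8)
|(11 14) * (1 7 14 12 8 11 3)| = 12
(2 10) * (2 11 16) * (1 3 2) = [0, 3, 10, 2, 4, 5, 6, 7, 8, 9, 11, 16, 12, 13, 14, 15, 1] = (1 3 2 10 11 16)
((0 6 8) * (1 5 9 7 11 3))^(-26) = (0 6 8)(1 11 9)(3 7 5)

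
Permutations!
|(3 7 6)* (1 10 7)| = |(1 10 7 6 3)| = 5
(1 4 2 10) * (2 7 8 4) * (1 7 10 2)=(4 10 7 8)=[0, 1, 2, 3, 10, 5, 6, 8, 4, 9, 7]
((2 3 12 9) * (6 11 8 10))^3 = (2 9 12 3)(6 10 8 11)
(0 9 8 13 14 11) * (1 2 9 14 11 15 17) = [14, 2, 9, 3, 4, 5, 6, 7, 13, 8, 10, 0, 12, 11, 15, 17, 16, 1] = (0 14 15 17 1 2 9 8 13 11)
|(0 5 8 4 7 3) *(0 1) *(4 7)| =6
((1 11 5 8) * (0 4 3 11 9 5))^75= ((0 4 3 11)(1 9 5 8))^75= (0 11 3 4)(1 8 5 9)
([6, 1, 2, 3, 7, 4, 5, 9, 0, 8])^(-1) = (0 8 9 7 4 5 6)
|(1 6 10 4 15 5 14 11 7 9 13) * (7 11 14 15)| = 14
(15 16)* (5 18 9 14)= (5 18 9 14)(15 16)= [0, 1, 2, 3, 4, 18, 6, 7, 8, 14, 10, 11, 12, 13, 5, 16, 15, 17, 9]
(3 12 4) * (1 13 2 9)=(1 13 2 9)(3 12 4)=[0, 13, 9, 12, 3, 5, 6, 7, 8, 1, 10, 11, 4, 2]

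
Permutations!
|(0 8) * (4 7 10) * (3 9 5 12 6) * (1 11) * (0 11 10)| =|(0 8 11 1 10 4 7)(3 9 5 12 6)| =35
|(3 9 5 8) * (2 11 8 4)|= 7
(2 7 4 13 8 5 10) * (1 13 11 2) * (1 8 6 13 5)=[0, 5, 7, 3, 11, 10, 13, 4, 1, 9, 8, 2, 12, 6]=(1 5 10 8)(2 7 4 11)(6 13)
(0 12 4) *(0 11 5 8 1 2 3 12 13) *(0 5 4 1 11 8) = [13, 2, 3, 12, 8, 0, 6, 7, 11, 9, 10, 4, 1, 5] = (0 13 5)(1 2 3 12)(4 8 11)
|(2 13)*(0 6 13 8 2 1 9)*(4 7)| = 10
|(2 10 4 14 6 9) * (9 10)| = 4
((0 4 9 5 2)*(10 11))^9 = (0 2 5 9 4)(10 11)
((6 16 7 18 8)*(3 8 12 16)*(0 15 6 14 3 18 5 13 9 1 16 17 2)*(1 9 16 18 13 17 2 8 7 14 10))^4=((0 15 6 13 16 14 3 7 5 17 8 10 1 18 12 2))^4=(0 16 5 1)(2 13 7 10)(3 8 12 6)(14 17 18 15)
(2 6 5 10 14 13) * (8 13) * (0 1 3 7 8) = (0 1 3 7 8 13 2 6 5 10 14) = [1, 3, 6, 7, 4, 10, 5, 8, 13, 9, 14, 11, 12, 2, 0]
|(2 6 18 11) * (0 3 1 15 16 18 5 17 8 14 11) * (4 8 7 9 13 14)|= |(0 3 1 15 16 18)(2 6 5 17 7 9 13 14 11)(4 8)|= 18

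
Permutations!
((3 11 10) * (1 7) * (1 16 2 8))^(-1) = (1 8 2 16 7)(3 10 11)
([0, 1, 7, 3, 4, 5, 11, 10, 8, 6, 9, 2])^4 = [0, 1, 6, 3, 4, 5, 10, 11, 8, 7, 2, 9]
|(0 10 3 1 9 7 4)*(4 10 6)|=|(0 6 4)(1 9 7 10 3)|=15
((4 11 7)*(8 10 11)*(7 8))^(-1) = ((4 7)(8 10 11))^(-1) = (4 7)(8 11 10)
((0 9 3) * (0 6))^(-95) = ((0 9 3 6))^(-95) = (0 9 3 6)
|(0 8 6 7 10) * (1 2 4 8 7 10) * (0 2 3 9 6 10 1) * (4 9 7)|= |(0 4 8 10 2 9 6 1 3 7)|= 10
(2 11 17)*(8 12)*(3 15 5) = (2 11 17)(3 15 5)(8 12) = [0, 1, 11, 15, 4, 3, 6, 7, 12, 9, 10, 17, 8, 13, 14, 5, 16, 2]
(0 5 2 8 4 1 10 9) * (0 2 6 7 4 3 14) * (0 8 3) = [5, 10, 3, 14, 1, 6, 7, 4, 0, 2, 9, 11, 12, 13, 8] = (0 5 6 7 4 1 10 9 2 3 14 8)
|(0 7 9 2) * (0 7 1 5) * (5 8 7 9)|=10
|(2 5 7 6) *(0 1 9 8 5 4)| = |(0 1 9 8 5 7 6 2 4)| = 9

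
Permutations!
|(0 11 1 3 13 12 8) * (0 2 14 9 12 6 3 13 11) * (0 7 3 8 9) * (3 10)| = |(0 7 10 3 11 1 13 6 8 2 14)(9 12)| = 22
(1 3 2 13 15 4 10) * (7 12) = (1 3 2 13 15 4 10)(7 12) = [0, 3, 13, 2, 10, 5, 6, 12, 8, 9, 1, 11, 7, 15, 14, 4]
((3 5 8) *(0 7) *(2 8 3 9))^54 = ((0 7)(2 8 9)(3 5))^54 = (9)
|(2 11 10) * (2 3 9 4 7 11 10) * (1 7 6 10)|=|(1 7 11 2)(3 9 4 6 10)|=20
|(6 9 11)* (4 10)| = |(4 10)(6 9 11)| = 6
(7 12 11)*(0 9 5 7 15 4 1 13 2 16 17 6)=[9, 13, 16, 3, 1, 7, 0, 12, 8, 5, 10, 15, 11, 2, 14, 4, 17, 6]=(0 9 5 7 12 11 15 4 1 13 2 16 17 6)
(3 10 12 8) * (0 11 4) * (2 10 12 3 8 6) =(0 11 4)(2 10 3 12 6) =[11, 1, 10, 12, 0, 5, 2, 7, 8, 9, 3, 4, 6]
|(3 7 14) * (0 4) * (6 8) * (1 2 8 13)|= |(0 4)(1 2 8 6 13)(3 7 14)|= 30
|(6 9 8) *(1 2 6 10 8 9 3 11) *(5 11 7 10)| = |(1 2 6 3 7 10 8 5 11)| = 9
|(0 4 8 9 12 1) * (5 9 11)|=8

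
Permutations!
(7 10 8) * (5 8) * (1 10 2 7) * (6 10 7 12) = (1 7 2 12 6 10 5 8) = [0, 7, 12, 3, 4, 8, 10, 2, 1, 9, 5, 11, 6]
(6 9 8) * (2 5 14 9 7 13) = (2 5 14 9 8 6 7 13) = [0, 1, 5, 3, 4, 14, 7, 13, 6, 8, 10, 11, 12, 2, 9]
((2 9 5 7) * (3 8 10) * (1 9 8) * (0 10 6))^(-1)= ((0 10 3 1 9 5 7 2 8 6))^(-1)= (0 6 8 2 7 5 9 1 3 10)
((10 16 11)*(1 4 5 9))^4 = (10 16 11)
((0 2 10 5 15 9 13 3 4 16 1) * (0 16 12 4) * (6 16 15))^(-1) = (0 3 13 9 15 1 16 6 5 10 2)(4 12)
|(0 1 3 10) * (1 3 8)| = |(0 3 10)(1 8)| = 6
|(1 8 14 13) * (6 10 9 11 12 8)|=|(1 6 10 9 11 12 8 14 13)|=9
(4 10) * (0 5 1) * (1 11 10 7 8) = (0 5 11 10 4 7 8 1) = [5, 0, 2, 3, 7, 11, 6, 8, 1, 9, 4, 10]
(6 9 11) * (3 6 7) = (3 6 9 11 7) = [0, 1, 2, 6, 4, 5, 9, 3, 8, 11, 10, 7]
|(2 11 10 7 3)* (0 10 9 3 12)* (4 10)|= |(0 4 10 7 12)(2 11 9 3)|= 20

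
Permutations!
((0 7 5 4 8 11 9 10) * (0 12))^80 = (0 12 10 9 11 8 4 5 7)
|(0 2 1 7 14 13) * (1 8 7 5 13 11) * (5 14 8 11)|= 14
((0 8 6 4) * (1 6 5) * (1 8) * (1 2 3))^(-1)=(0 4 6 1 3 2)(5 8)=((0 2 3 1 6 4)(5 8))^(-1)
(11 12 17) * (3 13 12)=(3 13 12 17 11)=[0, 1, 2, 13, 4, 5, 6, 7, 8, 9, 10, 3, 17, 12, 14, 15, 16, 11]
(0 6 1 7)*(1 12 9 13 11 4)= (0 6 12 9 13 11 4 1 7)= [6, 7, 2, 3, 1, 5, 12, 0, 8, 13, 10, 4, 9, 11]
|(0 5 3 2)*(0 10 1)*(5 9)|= |(0 9 5 3 2 10 1)|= 7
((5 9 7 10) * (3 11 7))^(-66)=(11)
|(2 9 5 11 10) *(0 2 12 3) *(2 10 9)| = |(0 10 12 3)(5 11 9)| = 12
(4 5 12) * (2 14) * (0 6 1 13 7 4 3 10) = (0 6 1 13 7 4 5 12 3 10)(2 14) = [6, 13, 14, 10, 5, 12, 1, 4, 8, 9, 0, 11, 3, 7, 2]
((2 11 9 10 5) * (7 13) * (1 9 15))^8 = (1 9 10 5 2 11 15)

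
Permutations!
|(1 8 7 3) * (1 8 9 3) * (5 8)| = 6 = |(1 9 3 5 8 7)|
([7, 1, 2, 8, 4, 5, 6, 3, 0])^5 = [7, 1, 2, 8, 4, 5, 6, 3, 0]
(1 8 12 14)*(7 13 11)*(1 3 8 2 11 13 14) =(1 2 11 7 14 3 8 12) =[0, 2, 11, 8, 4, 5, 6, 14, 12, 9, 10, 7, 1, 13, 3]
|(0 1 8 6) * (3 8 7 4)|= 7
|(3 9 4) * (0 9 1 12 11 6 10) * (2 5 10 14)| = |(0 9 4 3 1 12 11 6 14 2 5 10)| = 12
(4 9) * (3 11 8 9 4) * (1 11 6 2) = (1 11 8 9 3 6 2) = [0, 11, 1, 6, 4, 5, 2, 7, 9, 3, 10, 8]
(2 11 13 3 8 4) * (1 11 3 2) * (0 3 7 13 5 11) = [3, 0, 7, 8, 1, 11, 6, 13, 4, 9, 10, 5, 12, 2] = (0 3 8 4 1)(2 7 13)(5 11)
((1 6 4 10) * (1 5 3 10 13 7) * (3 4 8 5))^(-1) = ((1 6 8 5 4 13 7)(3 10))^(-1) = (1 7 13 4 5 8 6)(3 10)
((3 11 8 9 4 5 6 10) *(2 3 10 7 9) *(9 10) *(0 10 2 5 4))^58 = (0 10 9)(2 11 5 7 3 8 6)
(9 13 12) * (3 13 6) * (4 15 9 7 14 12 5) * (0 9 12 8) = (0 9 6 3 13 5 4 15 12 7 14 8) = [9, 1, 2, 13, 15, 4, 3, 14, 0, 6, 10, 11, 7, 5, 8, 12]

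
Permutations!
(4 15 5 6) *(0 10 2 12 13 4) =(0 10 2 12 13 4 15 5 6) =[10, 1, 12, 3, 15, 6, 0, 7, 8, 9, 2, 11, 13, 4, 14, 5]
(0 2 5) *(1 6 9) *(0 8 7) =(0 2 5 8 7)(1 6 9) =[2, 6, 5, 3, 4, 8, 9, 0, 7, 1]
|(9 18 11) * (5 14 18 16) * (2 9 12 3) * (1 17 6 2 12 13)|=|(1 17 6 2 9 16 5 14 18 11 13)(3 12)|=22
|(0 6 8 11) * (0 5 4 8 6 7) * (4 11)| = |(0 7)(4 8)(5 11)| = 2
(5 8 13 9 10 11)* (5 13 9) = (5 8 9 10 11 13) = [0, 1, 2, 3, 4, 8, 6, 7, 9, 10, 11, 13, 12, 5]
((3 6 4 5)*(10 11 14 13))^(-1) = (3 5 4 6)(10 13 14 11)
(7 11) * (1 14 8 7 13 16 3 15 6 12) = (1 14 8 7 11 13 16 3 15 6 12) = [0, 14, 2, 15, 4, 5, 12, 11, 7, 9, 10, 13, 1, 16, 8, 6, 3]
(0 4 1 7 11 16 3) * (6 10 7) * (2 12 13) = (0 4 1 6 10 7 11 16 3)(2 12 13) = [4, 6, 12, 0, 1, 5, 10, 11, 8, 9, 7, 16, 13, 2, 14, 15, 3]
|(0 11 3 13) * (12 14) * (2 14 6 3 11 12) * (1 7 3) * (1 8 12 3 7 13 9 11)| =|(0 3 9 11 1 13)(2 14)(6 8 12)| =6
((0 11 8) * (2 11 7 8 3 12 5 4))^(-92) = (0 7 8)(2 5 3)(4 12 11)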